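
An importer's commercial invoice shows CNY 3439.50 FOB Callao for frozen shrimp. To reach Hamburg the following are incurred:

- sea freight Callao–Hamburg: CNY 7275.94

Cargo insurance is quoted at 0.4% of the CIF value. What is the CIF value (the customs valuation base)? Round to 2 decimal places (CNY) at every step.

CIF value: CNY 10758.47

Let C be the CIF value. C = FOB price + freight + 0.4% × C
C − 0.4% × C = 3439.50 + 7275.94
0.996 × C = 10715.44
C = 10715.44 / 0.996 = 10758.47
Insurance premium = 0.4% × 10758.47 = 43.03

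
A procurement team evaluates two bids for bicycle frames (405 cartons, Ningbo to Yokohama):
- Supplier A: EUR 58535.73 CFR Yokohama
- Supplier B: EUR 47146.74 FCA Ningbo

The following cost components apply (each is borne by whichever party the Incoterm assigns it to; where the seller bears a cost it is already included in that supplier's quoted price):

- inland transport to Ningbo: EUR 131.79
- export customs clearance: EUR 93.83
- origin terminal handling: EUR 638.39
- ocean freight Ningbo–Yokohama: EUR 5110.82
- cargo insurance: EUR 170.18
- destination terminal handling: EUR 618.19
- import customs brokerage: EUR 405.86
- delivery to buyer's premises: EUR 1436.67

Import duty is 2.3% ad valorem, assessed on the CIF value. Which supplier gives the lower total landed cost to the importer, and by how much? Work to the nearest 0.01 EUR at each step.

Supplier A (CFR):
CIF value = CFR price + insurance = 58535.73 + 170.18 = 58705.91
Import duty = 58705.91 × 2.3% = 1350.24
Buyer bears (A): 170.18 + 618.19 + 405.86 + 1436.67 = 2630.90
Landed cost (A) = invoice 58535.73 + 2630.90 + duty 1350.24 = 62516.87
Supplier B (FCA):
CIF value = FCA price + origin terminal + freight + insurance = 47146.74 + 638.39 + 5110.82 + 170.18 = 53066.13
Import duty = 53066.13 × 2.3% = 1220.52
Buyer bears (B): 638.39 + 5110.82 + 170.18 + 618.19 + 405.86 + 1436.67 = 8380.11
Landed cost (B) = invoice 47146.74 + 8380.11 + duty 1220.52 = 56747.37
Difference = |62516.87 − 56747.37| = 5769.50

Supplier B is cheaper by EUR 5769.50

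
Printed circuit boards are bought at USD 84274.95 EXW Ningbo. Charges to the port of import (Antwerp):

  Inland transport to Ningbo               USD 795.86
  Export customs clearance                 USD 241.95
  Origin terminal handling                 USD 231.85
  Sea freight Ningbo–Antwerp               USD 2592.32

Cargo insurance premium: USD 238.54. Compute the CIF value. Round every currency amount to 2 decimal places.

CIF = EXW price + pre-shipment costs + freight + insurance
CIF = 84274.95 + 795.86 + 241.95 + 231.85 + 2592.32 + 238.54 = 88375.47

CIF value: USD 88375.47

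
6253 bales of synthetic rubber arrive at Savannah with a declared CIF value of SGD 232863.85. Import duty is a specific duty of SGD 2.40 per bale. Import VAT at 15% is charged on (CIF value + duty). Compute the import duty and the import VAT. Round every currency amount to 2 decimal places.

Import duty = 6253 × 2.40 = 15007.20
VAT base = CIF + duty = 232863.85 + 15007.20 = 247871.05
Import VAT = 247871.05 × 15% = 37180.66

Import duty: SGD 15007.20; import VAT: SGD 37180.66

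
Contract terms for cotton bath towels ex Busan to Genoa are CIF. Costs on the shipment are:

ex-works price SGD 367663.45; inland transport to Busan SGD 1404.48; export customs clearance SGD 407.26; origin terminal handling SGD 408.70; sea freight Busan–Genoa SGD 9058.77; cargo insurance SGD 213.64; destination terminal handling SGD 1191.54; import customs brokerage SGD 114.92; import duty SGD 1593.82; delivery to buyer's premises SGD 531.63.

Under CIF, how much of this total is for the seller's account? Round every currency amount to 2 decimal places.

Seller's account: SGD 379156.30

CIF: the seller pays costs through ocean freight and marine insurance to the destination port.
Seller's account: goods 367663.45 + inland to port 1404.48 + export clearance 407.26 + origin terminal 408.70 + freight 9058.77 + insurance 213.64 = 379156.30
Buyer's account: destination terminal 1191.54 + brokerage 114.92 + duty 1593.82 + delivery 531.63 = 3431.91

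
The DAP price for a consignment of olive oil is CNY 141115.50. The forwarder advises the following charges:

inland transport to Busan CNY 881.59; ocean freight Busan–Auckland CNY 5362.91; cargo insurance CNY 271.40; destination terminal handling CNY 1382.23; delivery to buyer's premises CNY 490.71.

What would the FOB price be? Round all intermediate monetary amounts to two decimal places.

Not relevant to the conversion: inland to port — on the seller under both DAP and FOB; already in the DAP price and stays in the FOB price.
From DAP to FOB, the seller no longer bears: freight, insurance, destination terminal, delivery.
FOB price = 141115.50 − 5362.91 − 271.40 − 1382.23 − 490.71 = 133608.25

FOB price: CNY 133608.25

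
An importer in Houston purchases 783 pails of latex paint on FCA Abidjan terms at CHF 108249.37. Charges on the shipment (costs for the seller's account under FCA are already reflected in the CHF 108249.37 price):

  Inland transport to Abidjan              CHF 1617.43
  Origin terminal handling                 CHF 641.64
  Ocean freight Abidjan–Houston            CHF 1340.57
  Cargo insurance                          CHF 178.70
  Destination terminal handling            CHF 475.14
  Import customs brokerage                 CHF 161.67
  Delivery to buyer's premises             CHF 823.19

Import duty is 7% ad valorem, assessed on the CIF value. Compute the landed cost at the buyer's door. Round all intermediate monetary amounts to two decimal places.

FCA: the seller delivers export-cleared goods to the carrier; the buyer bears costs from that point.
Already in the invoice (seller's account under FCA): inland to port — exclude.
CIF value = FCA price + origin terminal + freight + insurance = 108249.37 + 641.64 + 1340.57 + 178.70 = 110410.28
Import duty = 110410.28 × 7% = 7728.72
Buyer bears: origin terminal 641.64 + freight 1340.57 + insurance 178.70 + destination terminal 475.14 + brokerage 161.67 + delivery 823.19 + duty 7728.72 = 11349.63
Landed cost = invoice 108249.37 + 11349.63 = 119599.00

Total landed cost: CHF 119599.00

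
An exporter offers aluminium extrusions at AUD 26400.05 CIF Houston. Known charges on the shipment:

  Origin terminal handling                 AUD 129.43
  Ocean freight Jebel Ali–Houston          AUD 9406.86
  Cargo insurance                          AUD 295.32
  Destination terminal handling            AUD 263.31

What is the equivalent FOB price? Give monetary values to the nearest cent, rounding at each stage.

Not relevant to the conversion: origin terminal — on the seller under both CIF and FOB; already in the CIF price and stays in the FOB price. destination terminal — on the buyer under both terms; not part of either seller's price.
From CIF to FOB, the seller no longer bears: freight, insurance.
FOB price = 26400.05 − 9406.86 − 295.32 = 16697.87

FOB price: AUD 16697.87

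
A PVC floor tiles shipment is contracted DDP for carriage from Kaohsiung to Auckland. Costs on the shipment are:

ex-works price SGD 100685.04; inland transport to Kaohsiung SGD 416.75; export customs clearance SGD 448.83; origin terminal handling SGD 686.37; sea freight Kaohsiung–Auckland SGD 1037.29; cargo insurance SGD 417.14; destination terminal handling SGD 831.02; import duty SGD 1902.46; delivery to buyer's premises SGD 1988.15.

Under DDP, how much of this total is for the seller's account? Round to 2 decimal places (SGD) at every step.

Seller's account: SGD 108413.05

DDP: the seller bears all costs including import duty.
Seller's account: goods 100685.04 + inland to port 416.75 + export clearance 448.83 + origin terminal 686.37 + freight 1037.29 + insurance 417.14 + destination terminal 831.02 + duty 1902.46 + delivery 1988.15 = 108413.05
Buyer's account: 0.00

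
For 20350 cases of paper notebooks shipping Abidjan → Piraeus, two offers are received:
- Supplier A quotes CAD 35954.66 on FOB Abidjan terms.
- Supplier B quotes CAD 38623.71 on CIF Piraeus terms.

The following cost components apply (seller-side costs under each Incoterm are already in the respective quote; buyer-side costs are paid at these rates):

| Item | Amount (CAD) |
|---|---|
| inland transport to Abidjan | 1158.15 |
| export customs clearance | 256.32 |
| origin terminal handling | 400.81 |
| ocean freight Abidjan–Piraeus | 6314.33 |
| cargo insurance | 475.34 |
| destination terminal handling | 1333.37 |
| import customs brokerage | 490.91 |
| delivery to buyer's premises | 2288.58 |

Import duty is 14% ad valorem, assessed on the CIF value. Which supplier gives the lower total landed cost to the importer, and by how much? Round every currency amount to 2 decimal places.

Supplier A (FOB):
CIF value = FOB price + freight + insurance = 35954.66 + 6314.33 + 475.34 = 42744.33
Import duty = 42744.33 × 14% = 5984.21
Buyer bears (A): 6314.33 + 475.34 + 1333.37 + 490.91 + 2288.58 = 10902.53
Landed cost (A) = invoice 35954.66 + 10902.53 + duty 5984.21 = 52841.40
Supplier B (CIF):
The CIF price already equals the CIF value: 38623.71
Import duty = 38623.71 × 14% = 5407.32
Buyer bears (B): 1333.37 + 490.91 + 2288.58 = 4112.86
Landed cost (B) = invoice 38623.71 + 4112.86 + duty 5407.32 = 48143.89
Difference = |52841.40 − 48143.89| = 4697.51

Supplier B is cheaper by CAD 4697.51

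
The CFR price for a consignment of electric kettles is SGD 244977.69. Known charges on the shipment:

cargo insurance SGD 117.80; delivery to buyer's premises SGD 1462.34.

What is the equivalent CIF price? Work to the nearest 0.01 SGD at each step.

CIF price: SGD 245095.49

Not relevant to the conversion: delivery — on the buyer under both terms; not part of either seller's price.
From CFR to CIF, the seller additionally bears: insurance.
CIF price = 244977.69 + 117.80 = 245095.49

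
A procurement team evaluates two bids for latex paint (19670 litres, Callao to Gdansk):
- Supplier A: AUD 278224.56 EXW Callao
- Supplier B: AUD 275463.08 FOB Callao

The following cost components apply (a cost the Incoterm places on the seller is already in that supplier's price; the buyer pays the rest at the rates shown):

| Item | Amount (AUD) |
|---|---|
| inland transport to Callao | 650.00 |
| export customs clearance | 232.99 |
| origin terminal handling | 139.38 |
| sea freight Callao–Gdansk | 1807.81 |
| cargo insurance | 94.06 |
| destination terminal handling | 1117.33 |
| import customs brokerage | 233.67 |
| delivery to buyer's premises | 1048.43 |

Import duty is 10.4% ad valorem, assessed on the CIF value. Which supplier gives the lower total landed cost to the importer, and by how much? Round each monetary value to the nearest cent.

Supplier B is cheaper by AUD 4177.38

Supplier A (EXW):
CIF value = EXW price + inland to port + export clearance + origin terminal + freight + insurance = 278224.56 + 650.00 + 232.99 + 139.38 + 1807.81 + 94.06 = 281148.80
Import duty = 281148.80 × 10.4% = 29239.48
Buyer bears (A): 650.00 + 232.99 + 139.38 + 1807.81 + 94.06 + 1117.33 + 233.67 + 1048.43 = 5323.67
Landed cost (A) = invoice 278224.56 + 5323.67 + duty 29239.48 = 312787.71
Supplier B (FOB):
CIF value = FOB price + freight + insurance = 275463.08 + 1807.81 + 94.06 = 277364.95
Import duty = 277364.95 × 10.4% = 28845.95
Buyer bears (B): 1807.81 + 94.06 + 1117.33 + 233.67 + 1048.43 = 4301.30
Landed cost (B) = invoice 275463.08 + 4301.30 + duty 28845.95 = 308610.33
Difference = |312787.71 − 308610.33| = 4177.38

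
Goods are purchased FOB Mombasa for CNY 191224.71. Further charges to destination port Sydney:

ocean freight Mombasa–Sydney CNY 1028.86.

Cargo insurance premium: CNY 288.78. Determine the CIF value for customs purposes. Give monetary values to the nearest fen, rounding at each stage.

CIF = FOB price + freight + insurance
CIF = 191224.71 + 1028.86 + 288.78 = 192542.35

CIF value: CNY 192542.35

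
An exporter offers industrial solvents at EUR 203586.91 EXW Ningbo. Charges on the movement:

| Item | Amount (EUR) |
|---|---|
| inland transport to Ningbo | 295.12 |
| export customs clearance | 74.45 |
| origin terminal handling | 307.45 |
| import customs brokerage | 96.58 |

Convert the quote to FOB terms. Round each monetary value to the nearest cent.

FOB price: EUR 204263.93

Not relevant to the conversion: brokerage — on the buyer under both terms; not part of either seller's price.
From EXW to FOB, the seller additionally bears: inland to port, export clearance, origin terminal.
FOB price = 203586.91 + 295.12 + 74.45 + 307.45 = 204263.93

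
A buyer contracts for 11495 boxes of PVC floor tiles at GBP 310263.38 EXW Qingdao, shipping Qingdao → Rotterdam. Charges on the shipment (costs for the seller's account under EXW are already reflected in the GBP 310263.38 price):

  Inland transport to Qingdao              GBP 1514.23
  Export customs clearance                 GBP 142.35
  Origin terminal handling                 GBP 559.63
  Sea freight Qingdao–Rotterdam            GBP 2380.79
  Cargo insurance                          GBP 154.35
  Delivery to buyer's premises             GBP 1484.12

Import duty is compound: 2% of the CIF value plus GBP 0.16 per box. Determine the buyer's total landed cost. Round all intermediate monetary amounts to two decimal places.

EXW: the seller makes goods available at their premises; the buyer bears all onward costs.
CIF value = EXW price + inland to port + export clearance + origin terminal + freight + insurance = 310263.38 + 1514.23 + 142.35 + 559.63 + 2380.79 + 154.35 = 315014.73
Ad valorem component: 315014.73 × 2% = 6300.29
Specific component: 11495 × 0.16 = 1839.20
Import duty = 6300.29 + 1839.20 = 8139.49
Buyer bears: inland to port 1514.23 + export clearance 142.35 + origin terminal 559.63 + freight 2380.79 + insurance 154.35 + delivery 1484.12 + duty 8139.49 = 14374.96
Landed cost = invoice 310263.38 + 14374.96 = 324638.34

Total landed cost: GBP 324638.34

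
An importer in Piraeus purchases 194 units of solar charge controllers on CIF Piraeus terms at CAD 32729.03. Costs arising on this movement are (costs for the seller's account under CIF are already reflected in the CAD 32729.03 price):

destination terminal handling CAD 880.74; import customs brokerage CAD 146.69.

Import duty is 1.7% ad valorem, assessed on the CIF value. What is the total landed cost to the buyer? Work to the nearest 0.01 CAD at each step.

CIF: the seller pays costs through ocean freight and marine insurance to the destination port.
The CIF price already equals the CIF value: 32729.03
Import duty = 32729.03 × 1.7% = 556.39
Buyer bears: destination terminal 880.74 + brokerage 146.69 + duty 556.39 = 1583.82
Landed cost = invoice 32729.03 + 1583.82 = 34312.85

Total landed cost: CAD 34312.85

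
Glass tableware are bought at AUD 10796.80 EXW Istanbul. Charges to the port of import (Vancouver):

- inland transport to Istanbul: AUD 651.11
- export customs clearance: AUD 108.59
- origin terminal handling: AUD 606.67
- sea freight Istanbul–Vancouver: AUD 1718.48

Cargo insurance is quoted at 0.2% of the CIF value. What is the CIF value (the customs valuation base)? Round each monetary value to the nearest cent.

CIF value: AUD 13909.47

Let C be the CIF value. C = EXW price + pre-shipment costs + freight + 0.2% × C
C − 0.2% × C = 10796.80 + 651.11 + 108.59 + 606.67 + 1718.48
0.998 × C = 13881.65
C = 13881.65 / 0.998 = 13909.47
Insurance premium = 0.2% × 13909.47 = 27.82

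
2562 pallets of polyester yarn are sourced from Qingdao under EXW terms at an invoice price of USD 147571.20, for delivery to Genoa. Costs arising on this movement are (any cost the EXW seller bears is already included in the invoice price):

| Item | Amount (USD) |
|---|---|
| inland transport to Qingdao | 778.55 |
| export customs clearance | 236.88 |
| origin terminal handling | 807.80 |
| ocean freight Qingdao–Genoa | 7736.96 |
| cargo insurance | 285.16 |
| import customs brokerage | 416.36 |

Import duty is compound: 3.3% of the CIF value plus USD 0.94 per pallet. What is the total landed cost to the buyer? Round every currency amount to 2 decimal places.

Total landed cost: USD 165435.94

EXW: the seller makes goods available at their premises; the buyer bears all onward costs.
CIF value = EXW price + inland to port + export clearance + origin terminal + freight + insurance = 147571.20 + 778.55 + 236.88 + 807.80 + 7736.96 + 285.16 = 157416.55
Ad valorem component: 157416.55 × 3.3% = 5194.75
Specific component: 2562 × 0.94 = 2408.28
Import duty = 5194.75 + 2408.28 = 7603.03
Buyer bears: inland to port 778.55 + export clearance 236.88 + origin terminal 807.80 + freight 7736.96 + insurance 285.16 + brokerage 416.36 + duty 7603.03 = 17864.74
Landed cost = invoice 147571.20 + 17864.74 = 165435.94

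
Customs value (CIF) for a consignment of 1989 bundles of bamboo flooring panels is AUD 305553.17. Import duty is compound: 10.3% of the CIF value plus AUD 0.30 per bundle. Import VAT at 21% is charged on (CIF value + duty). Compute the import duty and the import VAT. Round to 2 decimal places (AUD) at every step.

Import duty: AUD 32068.68; import VAT: AUD 70900.59

Ad valorem component: 305553.17 × 10.3% = 31471.98
Specific component: 1989 × 0.30 = 596.70
Import duty = 31471.98 + 596.70 = 32068.68
VAT base = CIF + duty = 305553.17 + 32068.68 = 337621.85
Import VAT = 337621.85 × 21% = 70900.59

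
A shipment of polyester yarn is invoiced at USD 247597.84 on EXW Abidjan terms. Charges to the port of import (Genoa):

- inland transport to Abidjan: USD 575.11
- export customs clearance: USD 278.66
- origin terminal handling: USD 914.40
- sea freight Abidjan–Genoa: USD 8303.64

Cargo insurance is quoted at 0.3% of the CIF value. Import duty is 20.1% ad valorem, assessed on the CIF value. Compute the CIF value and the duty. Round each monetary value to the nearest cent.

CIF value: USD 258444.98; import duty: USD 51947.44

Let C be the CIF value. C = EXW price + pre-shipment costs + freight + 0.3% × C
C − 0.3% × C = 247597.84 + 575.11 + 278.66 + 914.40 + 8303.64
0.997 × C = 257669.65
C = 257669.65 / 0.997 = 258444.98
Insurance premium = 0.3% × 258444.98 = 775.33
Import duty = 258444.98 × 20.1% = 51947.44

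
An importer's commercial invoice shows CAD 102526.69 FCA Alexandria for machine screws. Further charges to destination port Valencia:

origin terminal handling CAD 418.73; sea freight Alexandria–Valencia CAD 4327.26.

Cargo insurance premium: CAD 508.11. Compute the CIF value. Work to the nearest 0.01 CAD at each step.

CIF = FCA price + pre-shipment costs + freight + insurance
CIF = 102526.69 + 418.73 + 4327.26 + 508.11 = 107780.79

CIF value: CAD 107780.79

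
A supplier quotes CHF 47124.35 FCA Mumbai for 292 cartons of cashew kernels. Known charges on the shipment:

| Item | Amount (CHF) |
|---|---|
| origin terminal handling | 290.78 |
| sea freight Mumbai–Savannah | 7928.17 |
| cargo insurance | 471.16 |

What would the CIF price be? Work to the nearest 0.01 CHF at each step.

From FCA to CIF, the seller additionally bears: origin terminal, freight, insurance.
CIF price = 47124.35 + 290.78 + 7928.17 + 471.16 = 55814.46

CIF price: CHF 55814.46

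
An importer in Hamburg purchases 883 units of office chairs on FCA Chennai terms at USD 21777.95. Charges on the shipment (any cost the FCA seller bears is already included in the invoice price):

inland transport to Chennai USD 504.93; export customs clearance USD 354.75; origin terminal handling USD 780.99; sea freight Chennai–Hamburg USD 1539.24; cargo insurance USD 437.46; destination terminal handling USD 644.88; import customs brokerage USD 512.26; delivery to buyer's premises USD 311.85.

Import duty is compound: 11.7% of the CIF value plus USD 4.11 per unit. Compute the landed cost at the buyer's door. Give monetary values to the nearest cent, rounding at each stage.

FCA: the seller delivers export-cleared goods to the carrier; the buyer bears costs from that point.
Already in the invoice (seller's account under FCA): inland to port, export clearance — exclude.
CIF value = FCA price + origin terminal + freight + insurance = 21777.95 + 780.99 + 1539.24 + 437.46 = 24535.64
Ad valorem component: 24535.64 × 11.7% = 2870.67
Specific component: 883 × 4.11 = 3629.13
Import duty = 2870.67 + 3629.13 = 6499.80
Buyer bears: origin terminal 780.99 + freight 1539.24 + insurance 437.46 + destination terminal 644.88 + brokerage 512.26 + delivery 311.85 + duty 6499.80 = 10726.48
Landed cost = invoice 21777.95 + 10726.48 = 32504.43

Total landed cost: USD 32504.43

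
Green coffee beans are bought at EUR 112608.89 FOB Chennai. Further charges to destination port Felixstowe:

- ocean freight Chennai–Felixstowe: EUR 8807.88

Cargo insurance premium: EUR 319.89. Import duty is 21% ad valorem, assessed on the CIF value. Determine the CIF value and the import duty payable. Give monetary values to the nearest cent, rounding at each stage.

CIF = FOB price + freight + insurance
CIF = 112608.89 + 8807.88 + 319.89 = 121736.66
Import duty = 121736.66 × 21% = 25564.70

CIF value: EUR 121736.66; import duty: EUR 25564.70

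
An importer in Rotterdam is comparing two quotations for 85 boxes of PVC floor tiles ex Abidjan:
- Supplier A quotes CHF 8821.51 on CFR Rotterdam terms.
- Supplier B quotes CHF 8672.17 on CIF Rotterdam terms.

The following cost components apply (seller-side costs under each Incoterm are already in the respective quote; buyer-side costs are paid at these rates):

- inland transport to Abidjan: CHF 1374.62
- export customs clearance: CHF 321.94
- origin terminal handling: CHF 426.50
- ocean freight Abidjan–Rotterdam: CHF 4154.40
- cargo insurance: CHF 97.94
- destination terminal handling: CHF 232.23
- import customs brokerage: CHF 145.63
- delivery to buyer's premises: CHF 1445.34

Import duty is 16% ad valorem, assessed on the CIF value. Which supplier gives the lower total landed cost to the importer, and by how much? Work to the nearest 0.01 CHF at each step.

Supplier A (CFR):
CIF value = CFR price + insurance = 8821.51 + 97.94 = 8919.45
Import duty = 8919.45 × 16% = 1427.11
Buyer bears (A): 97.94 + 232.23 + 145.63 + 1445.34 = 1921.14
Landed cost (A) = invoice 8821.51 + 1921.14 + duty 1427.11 = 12169.76
Supplier B (CIF):
The CIF price already equals the CIF value: 8672.17
Import duty = 8672.17 × 16% = 1387.55
Buyer bears (B): 232.23 + 145.63 + 1445.34 = 1823.20
Landed cost (B) = invoice 8672.17 + 1823.20 + duty 1387.55 = 11882.92
Difference = |12169.76 − 11882.92| = 286.84

Supplier B is cheaper by CHF 286.84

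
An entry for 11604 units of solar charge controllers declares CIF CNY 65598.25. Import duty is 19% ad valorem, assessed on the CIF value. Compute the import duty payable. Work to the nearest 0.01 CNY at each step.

Import duty: CNY 12463.67

Import duty = 65598.25 × 19% = 12463.67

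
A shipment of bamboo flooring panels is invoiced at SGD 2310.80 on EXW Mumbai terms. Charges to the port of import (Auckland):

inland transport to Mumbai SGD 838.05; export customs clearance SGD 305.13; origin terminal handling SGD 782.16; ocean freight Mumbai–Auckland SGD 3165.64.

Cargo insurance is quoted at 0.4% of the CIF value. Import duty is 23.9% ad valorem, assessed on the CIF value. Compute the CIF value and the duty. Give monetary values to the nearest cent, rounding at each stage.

CIF value: SGD 7431.51; import duty: SGD 1776.13

Let C be the CIF value. C = EXW price + pre-shipment costs + freight + 0.4% × C
C − 0.4% × C = 2310.80 + 838.05 + 305.13 + 782.16 + 3165.64
0.996 × C = 7401.78
C = 7401.78 / 0.996 = 7431.51
Insurance premium = 0.4% × 7431.51 = 29.73
Import duty = 7431.51 × 23.9% = 1776.13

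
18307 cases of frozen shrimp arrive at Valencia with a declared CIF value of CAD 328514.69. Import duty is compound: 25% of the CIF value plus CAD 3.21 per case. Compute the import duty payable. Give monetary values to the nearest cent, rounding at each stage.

Import duty: CAD 140894.14

Ad valorem component: 328514.69 × 25% = 82128.67
Specific component: 18307 × 3.21 = 58765.47
Import duty = 82128.67 + 58765.47 = 140894.14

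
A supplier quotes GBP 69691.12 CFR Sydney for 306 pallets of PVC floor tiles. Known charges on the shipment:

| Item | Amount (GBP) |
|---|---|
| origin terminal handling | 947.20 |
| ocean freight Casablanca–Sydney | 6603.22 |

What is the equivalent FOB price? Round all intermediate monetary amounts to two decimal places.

Not relevant to the conversion: origin terminal — on the seller under both CFR and FOB; already in the CFR price and stays in the FOB price.
From CFR to FOB, the seller no longer bears: freight.
FOB price = 69691.12 − 6603.22 = 63087.90

FOB price: GBP 63087.90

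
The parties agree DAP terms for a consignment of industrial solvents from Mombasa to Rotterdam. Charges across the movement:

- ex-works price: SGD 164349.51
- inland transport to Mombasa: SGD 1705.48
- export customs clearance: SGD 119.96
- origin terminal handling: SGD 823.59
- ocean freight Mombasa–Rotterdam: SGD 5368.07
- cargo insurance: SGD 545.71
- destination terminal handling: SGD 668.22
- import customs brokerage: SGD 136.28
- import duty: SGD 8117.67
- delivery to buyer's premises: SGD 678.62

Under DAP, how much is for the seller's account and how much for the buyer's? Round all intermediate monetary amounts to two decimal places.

DAP: the seller bears all costs to the named destination except import duty and clearance.
Seller's account: goods 164349.51 + inland to port 1705.48 + export clearance 119.96 + origin terminal 823.59 + freight 5368.07 + insurance 545.71 + destination terminal 668.22 + delivery 678.62 = 174259.16
Buyer's account: brokerage 136.28 + duty 8117.67 = 8253.95

Seller: SGD 174259.16; buyer: SGD 8253.95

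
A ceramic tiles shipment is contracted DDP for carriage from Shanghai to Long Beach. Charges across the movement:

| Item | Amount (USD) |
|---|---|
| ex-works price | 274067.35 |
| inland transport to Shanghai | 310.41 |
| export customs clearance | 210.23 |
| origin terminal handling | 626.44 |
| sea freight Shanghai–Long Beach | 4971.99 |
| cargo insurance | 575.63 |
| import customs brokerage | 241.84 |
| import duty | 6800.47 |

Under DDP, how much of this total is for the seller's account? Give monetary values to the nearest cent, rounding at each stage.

Seller's account: USD 287804.36

DDP: the seller bears all costs including import duty.
Seller's account: goods 274067.35 + inland to port 310.41 + export clearance 210.23 + origin terminal 626.44 + freight 4971.99 + insurance 575.63 + brokerage 241.84 + duty 6800.47 = 287804.36
Buyer's account: 0.00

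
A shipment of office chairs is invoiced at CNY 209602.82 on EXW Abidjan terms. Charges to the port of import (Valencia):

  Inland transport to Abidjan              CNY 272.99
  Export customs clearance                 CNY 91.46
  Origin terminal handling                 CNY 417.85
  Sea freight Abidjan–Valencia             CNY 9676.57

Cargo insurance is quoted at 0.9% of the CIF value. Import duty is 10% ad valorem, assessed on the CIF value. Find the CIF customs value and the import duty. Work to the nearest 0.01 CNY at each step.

Let C be the CIF value. C = EXW price + pre-shipment costs + freight + 0.9% × C
C − 0.9% × C = 209602.82 + 272.99 + 91.46 + 417.85 + 9676.57
0.991 × C = 220061.69
C = 220061.69 / 0.991 = 222060.23
Insurance premium = 0.9% × 222060.23 = 1998.54
Import duty = 222060.23 × 10% = 22206.02

CIF value: CNY 222060.23; import duty: CNY 22206.02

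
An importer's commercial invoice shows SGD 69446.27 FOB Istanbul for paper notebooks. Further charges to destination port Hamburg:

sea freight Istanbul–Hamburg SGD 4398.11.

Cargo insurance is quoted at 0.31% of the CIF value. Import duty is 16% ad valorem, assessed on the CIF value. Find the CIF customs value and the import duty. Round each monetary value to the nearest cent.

Let C be the CIF value. C = FOB price + freight + 0.31% × C
C − 0.31% × C = 69446.27 + 4398.11
0.9969 × C = 73844.38
C = 73844.38 / 0.9969 = 74074.01
Insurance premium = 0.31% × 74074.01 = 229.63
Import duty = 74074.01 × 16% = 11851.84

CIF value: SGD 74074.01; import duty: SGD 11851.84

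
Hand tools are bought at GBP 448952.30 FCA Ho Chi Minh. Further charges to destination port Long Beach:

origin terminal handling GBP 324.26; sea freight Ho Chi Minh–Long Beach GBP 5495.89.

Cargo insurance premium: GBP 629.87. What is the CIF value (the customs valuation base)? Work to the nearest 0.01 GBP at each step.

CIF = FCA price + pre-shipment costs + freight + insurance
CIF = 448952.30 + 324.26 + 5495.89 + 629.87 = 455402.32

CIF value: GBP 455402.32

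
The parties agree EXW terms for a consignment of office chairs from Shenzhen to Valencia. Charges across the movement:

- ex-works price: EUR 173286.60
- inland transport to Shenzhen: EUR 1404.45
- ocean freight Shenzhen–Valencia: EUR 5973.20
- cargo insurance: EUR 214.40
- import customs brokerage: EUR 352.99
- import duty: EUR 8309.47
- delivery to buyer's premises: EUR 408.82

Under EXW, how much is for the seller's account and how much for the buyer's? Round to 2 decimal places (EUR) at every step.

Seller: EUR 173286.60; buyer: EUR 16663.33

EXW: the seller makes goods available at their premises; the buyer bears all onward costs.
Seller's account: goods 173286.60 = 173286.60
Buyer's account: inland to port 1404.45 + freight 5973.20 + insurance 214.40 + brokerage 352.99 + duty 8309.47 + delivery 408.82 = 16663.33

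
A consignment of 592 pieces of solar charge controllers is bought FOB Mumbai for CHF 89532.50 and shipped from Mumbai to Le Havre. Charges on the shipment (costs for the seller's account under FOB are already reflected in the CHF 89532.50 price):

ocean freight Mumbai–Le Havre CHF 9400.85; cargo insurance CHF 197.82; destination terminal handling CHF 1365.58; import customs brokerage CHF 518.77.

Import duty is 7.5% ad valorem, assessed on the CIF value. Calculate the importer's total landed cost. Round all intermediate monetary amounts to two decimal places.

Total landed cost: CHF 108450.36

FOB: the seller bears costs until goods are on board at the origin port; the buyer bears freight, insurance and all costs thereafter.
CIF value = FOB price + freight + insurance = 89532.50 + 9400.85 + 197.82 = 99131.17
Import duty = 99131.17 × 7.5% = 7434.84
Buyer bears: freight 9400.85 + insurance 197.82 + destination terminal 1365.58 + brokerage 518.77 + duty 7434.84 = 18917.86
Landed cost = invoice 89532.50 + 18917.86 = 108450.36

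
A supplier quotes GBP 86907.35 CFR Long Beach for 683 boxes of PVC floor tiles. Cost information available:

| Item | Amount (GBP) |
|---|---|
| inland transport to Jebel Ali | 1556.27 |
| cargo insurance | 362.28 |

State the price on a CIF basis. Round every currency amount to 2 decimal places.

CIF price: GBP 87269.63

Not relevant to the conversion: inland to port — on the seller under both CFR and CIF; already in the CFR price and stays in the CIF price.
From CFR to CIF, the seller additionally bears: insurance.
CIF price = 86907.35 + 362.28 = 87269.63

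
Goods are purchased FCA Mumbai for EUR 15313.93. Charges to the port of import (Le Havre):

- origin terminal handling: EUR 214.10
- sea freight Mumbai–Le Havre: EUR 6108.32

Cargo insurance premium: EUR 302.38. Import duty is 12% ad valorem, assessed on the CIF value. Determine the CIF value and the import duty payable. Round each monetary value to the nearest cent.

CIF value: EUR 21938.73; import duty: EUR 2632.65

CIF = FCA price + pre-shipment costs + freight + insurance
CIF = 15313.93 + 214.10 + 6108.32 + 302.38 = 21938.73
Import duty = 21938.73 × 12% = 2632.65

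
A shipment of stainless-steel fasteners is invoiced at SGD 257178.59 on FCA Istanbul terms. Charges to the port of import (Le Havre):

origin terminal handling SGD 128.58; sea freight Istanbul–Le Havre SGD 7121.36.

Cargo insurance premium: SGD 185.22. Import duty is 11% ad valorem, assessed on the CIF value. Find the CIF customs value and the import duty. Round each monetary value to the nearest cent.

CIF = FCA price + pre-shipment costs + freight + insurance
CIF = 257178.59 + 128.58 + 7121.36 + 185.22 = 264613.75
Import duty = 264613.75 × 11% = 29107.51

CIF value: SGD 264613.75; import duty: SGD 29107.51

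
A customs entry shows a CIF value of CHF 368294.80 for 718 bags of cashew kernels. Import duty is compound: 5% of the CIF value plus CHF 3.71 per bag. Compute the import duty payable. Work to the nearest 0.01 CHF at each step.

Import duty: CHF 21078.52

Ad valorem component: 368294.80 × 5% = 18414.74
Specific component: 718 × 3.71 = 2663.78
Import duty = 18414.74 + 2663.78 = 21078.52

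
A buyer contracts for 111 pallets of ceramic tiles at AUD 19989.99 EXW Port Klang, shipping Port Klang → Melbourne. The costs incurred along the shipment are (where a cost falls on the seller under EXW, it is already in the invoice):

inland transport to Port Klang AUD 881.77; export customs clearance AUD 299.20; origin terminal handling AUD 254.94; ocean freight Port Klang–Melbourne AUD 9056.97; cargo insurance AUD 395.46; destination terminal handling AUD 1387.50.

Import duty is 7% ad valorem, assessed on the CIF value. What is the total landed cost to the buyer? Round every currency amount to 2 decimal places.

EXW: the seller makes goods available at their premises; the buyer bears all onward costs.
CIF value = EXW price + inland to port + export clearance + origin terminal + freight + insurance = 19989.99 + 881.77 + 299.20 + 254.94 + 9056.97 + 395.46 = 30878.33
Import duty = 30878.33 × 7% = 2161.48
Buyer bears: inland to port 881.77 + export clearance 299.20 + origin terminal 254.94 + freight 9056.97 + insurance 395.46 + destination terminal 1387.50 + duty 2161.48 = 14437.32
Landed cost = invoice 19989.99 + 14437.32 = 34427.31

Total landed cost: AUD 34427.31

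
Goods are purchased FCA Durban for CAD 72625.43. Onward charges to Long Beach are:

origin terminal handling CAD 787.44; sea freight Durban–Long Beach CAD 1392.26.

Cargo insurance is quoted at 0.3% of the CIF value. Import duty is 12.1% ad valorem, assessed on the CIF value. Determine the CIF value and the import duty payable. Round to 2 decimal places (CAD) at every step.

Let C be the CIF value. C = FCA price + pre-shipment costs + freight + 0.3% × C
C − 0.3% × C = 72625.43 + 787.44 + 1392.26
0.997 × C = 74805.13
C = 74805.13 / 0.997 = 75030.22
Insurance premium = 0.3% × 75030.22 = 225.09
Import duty = 75030.22 × 12.1% = 9078.66

CIF value: CAD 75030.22; import duty: CAD 9078.66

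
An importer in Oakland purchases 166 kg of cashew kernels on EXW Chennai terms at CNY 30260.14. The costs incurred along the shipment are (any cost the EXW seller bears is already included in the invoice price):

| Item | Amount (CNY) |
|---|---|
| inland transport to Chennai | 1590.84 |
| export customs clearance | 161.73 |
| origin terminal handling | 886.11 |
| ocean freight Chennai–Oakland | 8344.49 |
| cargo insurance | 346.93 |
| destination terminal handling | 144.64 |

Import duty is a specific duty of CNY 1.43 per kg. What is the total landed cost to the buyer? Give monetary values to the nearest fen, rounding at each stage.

Total landed cost: CNY 41972.26

EXW: the seller makes goods available at their premises; the buyer bears all onward costs.
CIF value = EXW price + inland to port + export clearance + origin terminal + freight + insurance = 30260.14 + 1590.84 + 161.73 + 886.11 + 8344.49 + 346.93 = 41590.24
Import duty = 166 × 1.43 = 237.38
Buyer bears: inland to port 1590.84 + export clearance 161.73 + origin terminal 886.11 + freight 8344.49 + insurance 346.93 + destination terminal 144.64 + duty 237.38 = 11712.12
Landed cost = invoice 30260.14 + 11712.12 = 41972.26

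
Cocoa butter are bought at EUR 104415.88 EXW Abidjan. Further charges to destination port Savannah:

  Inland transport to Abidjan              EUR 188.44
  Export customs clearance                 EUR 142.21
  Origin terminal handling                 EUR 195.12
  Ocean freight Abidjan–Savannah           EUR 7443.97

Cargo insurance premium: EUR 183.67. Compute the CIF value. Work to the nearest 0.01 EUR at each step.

CIF value: EUR 112569.29

CIF = EXW price + pre-shipment costs + freight + insurance
CIF = 104415.88 + 188.44 + 142.21 + 195.12 + 7443.97 + 183.67 = 112569.29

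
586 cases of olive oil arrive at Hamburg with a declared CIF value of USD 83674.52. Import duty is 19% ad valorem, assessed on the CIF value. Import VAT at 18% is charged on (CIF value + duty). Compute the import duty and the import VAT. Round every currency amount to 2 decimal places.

Import duty: USD 15898.16; import VAT: USD 17923.08

Import duty = 83674.52 × 19% = 15898.16
VAT base = CIF + duty = 83674.52 + 15898.16 = 99572.68
Import VAT = 99572.68 × 18% = 17923.08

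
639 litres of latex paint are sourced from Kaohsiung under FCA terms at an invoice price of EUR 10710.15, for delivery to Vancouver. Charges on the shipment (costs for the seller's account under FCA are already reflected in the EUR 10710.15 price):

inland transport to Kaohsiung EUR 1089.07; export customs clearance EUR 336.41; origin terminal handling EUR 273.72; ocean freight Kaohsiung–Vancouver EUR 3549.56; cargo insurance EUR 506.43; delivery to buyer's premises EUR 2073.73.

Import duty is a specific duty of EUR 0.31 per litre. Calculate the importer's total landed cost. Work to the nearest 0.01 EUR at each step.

Total landed cost: EUR 17311.68

FCA: the seller delivers export-cleared goods to the carrier; the buyer bears costs from that point.
Already in the invoice (seller's account under FCA): inland to port, export clearance — exclude.
CIF value = FCA price + origin terminal + freight + insurance = 10710.15 + 273.72 + 3549.56 + 506.43 = 15039.86
Import duty = 639 × 0.31 = 198.09
Buyer bears: origin terminal 273.72 + freight 3549.56 + insurance 506.43 + delivery 2073.73 + duty 198.09 = 6601.53
Landed cost = invoice 10710.15 + 6601.53 = 17311.68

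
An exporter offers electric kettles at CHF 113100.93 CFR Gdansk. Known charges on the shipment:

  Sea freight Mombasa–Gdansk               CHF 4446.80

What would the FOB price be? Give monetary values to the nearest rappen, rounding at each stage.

FOB price: CHF 108654.13

From CFR to FOB, the seller no longer bears: freight.
FOB price = 113100.93 − 4446.80 = 108654.13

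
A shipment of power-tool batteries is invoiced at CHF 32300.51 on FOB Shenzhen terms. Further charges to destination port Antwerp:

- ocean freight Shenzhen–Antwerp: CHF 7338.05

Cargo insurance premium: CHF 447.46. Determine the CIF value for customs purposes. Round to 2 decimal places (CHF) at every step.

CIF value: CHF 40086.02

CIF = FOB price + freight + insurance
CIF = 32300.51 + 7338.05 + 447.46 = 40086.02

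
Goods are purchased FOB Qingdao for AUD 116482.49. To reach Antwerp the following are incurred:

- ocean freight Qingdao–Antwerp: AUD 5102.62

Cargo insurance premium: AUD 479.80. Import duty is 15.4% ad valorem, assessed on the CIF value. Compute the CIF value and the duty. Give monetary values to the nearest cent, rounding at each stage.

CIF = FOB price + freight + insurance
CIF = 116482.49 + 5102.62 + 479.80 = 122064.91
Import duty = 122064.91 × 15.4% = 18798.00

CIF value: AUD 122064.91; import duty: AUD 18798.00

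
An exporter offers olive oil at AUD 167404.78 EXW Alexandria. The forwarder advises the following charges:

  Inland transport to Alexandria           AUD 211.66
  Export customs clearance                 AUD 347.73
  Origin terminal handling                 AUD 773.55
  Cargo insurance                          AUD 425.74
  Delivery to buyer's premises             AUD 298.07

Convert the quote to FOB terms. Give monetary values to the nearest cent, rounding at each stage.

FOB price: AUD 168737.72

Not relevant to the conversion: delivery, insurance — on the buyer under both terms; not part of either seller's price.
From EXW to FOB, the seller additionally bears: inland to port, export clearance, origin terminal.
FOB price = 167404.78 + 211.66 + 347.73 + 773.55 = 168737.72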